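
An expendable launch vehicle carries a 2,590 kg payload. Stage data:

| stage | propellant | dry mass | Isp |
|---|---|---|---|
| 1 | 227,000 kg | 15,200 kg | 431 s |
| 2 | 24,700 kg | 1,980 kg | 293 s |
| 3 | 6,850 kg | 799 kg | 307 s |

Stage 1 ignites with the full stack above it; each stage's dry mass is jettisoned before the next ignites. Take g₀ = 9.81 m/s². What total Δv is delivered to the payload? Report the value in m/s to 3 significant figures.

Δv ≈ 13600 m/s

Ignition mass of stage 1 = 227,000+15,200 + 24,700+1,980 + 6,850+799 + 2,590 = 279,119 kg.
Stage 1: m₀ = 279,119 kg, m_f = 279,119 − 227,000 = 52,119 kg; Δv = 431×9.81×ln(5.355) = 4228.1×1.6781 ≈ 7095 m/s.
Stage 2: m₀ = 36,919 kg, m_f = 36,919 − 24,700 = 12,219 kg; Δv = 293×9.81×ln(3.021) = 2874.3×1.1057 ≈ 3178 m/s.
Stage 3: m₀ = 10,239 kg, m_f = 10,239 − 6,850 = 3,389 kg; Δv = 307×9.81×ln(3.021) = 3011.7×1.1057 ≈ 3330 m/s.
Total Δv = 7095 + 3178 + 3330 = 13603 m/s.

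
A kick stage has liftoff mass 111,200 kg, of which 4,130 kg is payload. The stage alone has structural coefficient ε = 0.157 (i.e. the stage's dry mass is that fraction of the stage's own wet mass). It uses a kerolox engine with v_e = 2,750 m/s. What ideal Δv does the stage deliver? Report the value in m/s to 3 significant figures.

Stage wet mass = m₀ − payload = 111,200 − 4,130 = 107,070 kg.
Stage dry mass = ε × stage wet mass = 0.157 × 107,070 = 16,810 kg.
Burnout mass m_f = stage dry + payload = 16,810 + 4,130 = 20,940 kg.
Δv = v_e · ln(111,200/20,940) = 2750.0 × ln(5.31) = 2750.0 × 1.6697 ≈ 4592 m/s.

Δv ≈ 4590 m/s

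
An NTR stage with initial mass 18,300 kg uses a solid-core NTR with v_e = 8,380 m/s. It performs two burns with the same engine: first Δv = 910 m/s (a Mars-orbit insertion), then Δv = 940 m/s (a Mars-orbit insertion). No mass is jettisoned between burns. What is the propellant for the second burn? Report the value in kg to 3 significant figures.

propellant for the second burn ≈ 1740 kg

After the first burn: m = 18300 × exp(−910/8380.0) = 18300 × 0.89710 = 16,416.9 kg.
After the second burn: m = 16,416.9 × exp(−940/8380.0) = 16,416.9 × 0.89389 = 14,674.9 kg.
Second-burn propellant = 16,416.9 − 14,674.9 = 1,742 kg.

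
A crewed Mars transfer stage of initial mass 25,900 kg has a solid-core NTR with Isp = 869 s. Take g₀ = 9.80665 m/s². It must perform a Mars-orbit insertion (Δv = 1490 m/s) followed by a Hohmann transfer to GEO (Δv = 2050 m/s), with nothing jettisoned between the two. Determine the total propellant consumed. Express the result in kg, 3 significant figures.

v_e = Isp · g₀ = 869 × 9.80665 = 8522.0 m/s.
After the first burn: m = 25900 × exp(−1490/8522.0) = 25900 × 0.83959 = 21,745.4 kg.
After the second burn: m = 21,745.4 × exp(−2050/8522.0) = 21,745.4 × 0.78619 = 17,096 kg.
Total propellant = m₀ − m_final = 25900 − 17,096 = 8,804 kg.

total propellant consumed ≈ 8800 kg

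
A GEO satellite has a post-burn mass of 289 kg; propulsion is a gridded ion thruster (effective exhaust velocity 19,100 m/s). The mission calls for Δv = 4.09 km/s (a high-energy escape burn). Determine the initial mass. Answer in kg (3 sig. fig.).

initial mass ≈ 358 kg

Using Δv = v_e ln(m₀/m_f): m₀/m_f = exp(Δv / v_e) = exp(4090 / 19100.0) = exp(0.2141) = 1.2388.
m₀ = m_f × 1.2388 = 289 × 1.2388 = 358.013 kg.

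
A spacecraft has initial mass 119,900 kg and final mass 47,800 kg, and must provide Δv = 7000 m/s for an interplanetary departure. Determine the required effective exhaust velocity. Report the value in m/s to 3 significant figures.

v_e ≈ 7610 m/s

ln(m₀/m_f) = ln(119900/47800) = ln(2.508) = 0.9196.
By the Tsiolkovsky rocket equation, v_e = Δv / ln(m₀/m_f) = 7000 / 0.9196 = 7611.7 m/s.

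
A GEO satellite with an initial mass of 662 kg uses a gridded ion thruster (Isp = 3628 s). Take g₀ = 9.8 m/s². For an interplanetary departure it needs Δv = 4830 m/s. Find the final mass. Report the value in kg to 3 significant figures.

v_e = Isp · g₀ = 3628 × 9.8 = 35554.4 m/s.
By the Tsiolkovsky rocket equation, m₀/m_f = exp(Δv / v_e) = exp(4830 / 35554.4) = exp(0.1358) = 1.1455.
m_f = m₀ / 1.1455 = 662 / 1.1455 = 577.914 kg.

final mass ≈ 578 kg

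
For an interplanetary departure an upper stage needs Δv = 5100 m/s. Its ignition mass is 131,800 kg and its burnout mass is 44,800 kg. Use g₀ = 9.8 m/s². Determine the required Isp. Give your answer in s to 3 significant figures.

ln(m₀/m_f) = ln(131800/44800) = ln(2.942) = 1.0791.
Rocket equation: v_e = Δv / ln(m₀/m_f) = 5100 / 1.0791 = 4726.3 m/s.
Isp = v_e / g₀ = 4726.3 / 9.8 = 482.3 s.

Isp ≈ 482 s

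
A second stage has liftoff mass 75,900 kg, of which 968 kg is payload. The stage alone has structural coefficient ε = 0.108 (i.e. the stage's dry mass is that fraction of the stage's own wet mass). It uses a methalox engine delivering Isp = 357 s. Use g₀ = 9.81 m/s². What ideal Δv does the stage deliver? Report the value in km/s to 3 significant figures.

Δv ≈ 7.44 km/s

Stage wet mass = m₀ − payload = 75,900 − 968 = 74,932 kg.
Stage dry mass = ε × stage wet mass = 0.108 × 74,932 = 8,092.66 kg.
Burnout mass m_f = stage dry + payload = 8,092.66 + 968 = 9,060.66 kg.
v_e = Isp · g₀ = 357 × 9.81 = 3502.2 m/s.
Using Δv = v_e ln(m₀/m_f): Δv = v_e · ln(75,900/9,060.66) = 3502.2 × ln(8.377) = 3502.2 × 2.1255 ≈ 7444 m/s.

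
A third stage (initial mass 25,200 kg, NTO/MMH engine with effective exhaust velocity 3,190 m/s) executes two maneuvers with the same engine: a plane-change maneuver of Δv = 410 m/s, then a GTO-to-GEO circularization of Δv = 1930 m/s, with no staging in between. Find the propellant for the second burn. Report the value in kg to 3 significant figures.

After the first burn: m = 25200 × exp(−410/3190.0) = 25200 × 0.87939 = 22,160.6 kg.
After the second burn: m = 22,160.6 × exp(−1930/3190.0) = 22,160.6 × 0.54607 = 12,101.2 kg.
Second-burn propellant = 22,160.6 − 12,101.2 = 10,059.4 kg.

propellant for the second burn ≈ 10100 kg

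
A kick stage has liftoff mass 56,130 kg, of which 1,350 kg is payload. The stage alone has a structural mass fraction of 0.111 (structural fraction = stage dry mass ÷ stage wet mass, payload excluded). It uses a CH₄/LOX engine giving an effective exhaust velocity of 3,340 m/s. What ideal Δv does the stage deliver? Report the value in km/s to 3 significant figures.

Δv ≈ 6.75 km/s

Stage wet mass = m₀ − payload = 56,130 − 1,350 = 54,780 kg.
Stage dry mass = ε × stage wet mass = 0.111 × 54,780 = 6,080.58 kg.
Burnout mass m_f = stage dry + payload = 6,080.58 + 1,350 = 7,430.58 kg.
Using Δv = v_e ln(m₀/m_f): Δv = v_e · ln(56,130/7,430.58) = 3340.0 × ln(7.554) = 3340.0 × 2.0221 ≈ 6754 m/s.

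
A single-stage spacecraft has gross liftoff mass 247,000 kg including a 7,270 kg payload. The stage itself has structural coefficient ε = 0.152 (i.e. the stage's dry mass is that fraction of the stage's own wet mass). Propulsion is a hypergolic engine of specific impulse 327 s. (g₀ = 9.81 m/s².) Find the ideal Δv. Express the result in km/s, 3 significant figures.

Δv ≈ 5.56 km/s

Stage wet mass = m₀ − payload = 247,000 − 7,270 = 239,730 kg.
Stage dry mass = ε × stage wet mass = 0.152 × 239,730 = 36,439 kg.
Burnout mass m_f = stage dry + payload = 36,439 + 7,270 = 43,709 kg.
v_e = Isp · g₀ = 327 × 9.81 = 3207.9 m/s.
Using Δv = v_e ln(m₀/m_f): Δv = v_e · ln(247,000/43,709) = 3207.9 × ln(5.651) = 3207.9 × 1.7318 ≈ 5555 m/s.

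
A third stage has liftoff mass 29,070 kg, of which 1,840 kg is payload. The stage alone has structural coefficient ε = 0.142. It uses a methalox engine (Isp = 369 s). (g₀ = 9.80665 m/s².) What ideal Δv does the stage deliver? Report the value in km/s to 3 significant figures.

Δv ≈ 5.89 km/s

Stage wet mass = m₀ − payload = 29,070 − 1,840 = 27,230 kg.
Stage dry mass = ε × stage wet mass = 0.142 × 27,230 = 3,866.66 kg.
Burnout mass m_f = stage dry + payload = 3,866.66 + 1,840 = 5,706.66 kg.
v_e = Isp · g₀ = 369 × 9.80665 = 3618.7 m/s.
Δv = v_e · ln(29,070/5,706.66) = 3618.7 × ln(5.094) = 3618.7 × 1.6281 ≈ 5891 m/s.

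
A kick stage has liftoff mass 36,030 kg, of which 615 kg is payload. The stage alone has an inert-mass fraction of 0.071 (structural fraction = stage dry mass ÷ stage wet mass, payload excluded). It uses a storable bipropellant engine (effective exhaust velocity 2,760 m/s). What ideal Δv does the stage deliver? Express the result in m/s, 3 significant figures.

Stage wet mass = m₀ − payload = 36,030 − 615 = 35,415 kg.
Stage dry mass = ε × stage wet mass = 0.071 × 35,415 = 2,514.47 kg.
Burnout mass m_f = stage dry + payload = 2,514.47 + 615 = 3,129.47 kg.
Using Δv = v_e ln(m₀/m_f): Δv = v_e · ln(36,030/3,129.47) = 2760.0 × ln(11.51) = 2760.0 × 2.4435 ≈ 6744 m/s.

Δv ≈ 6740 m/s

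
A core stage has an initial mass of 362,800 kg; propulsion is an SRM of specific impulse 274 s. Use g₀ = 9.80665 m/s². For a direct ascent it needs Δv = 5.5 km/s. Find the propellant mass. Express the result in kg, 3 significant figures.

v_e = Isp · g₀ = 274 × 9.80665 = 2687.0 m/s.
Rocket equation: m₀/m_f = exp(Δv / v_e) = exp(5500 / 2687.0) = exp(2.0469) = 7.7437.
m_f = 362,800 / 7.7437 = 46,851 kg, so propellant = m₀ − m_f = 362,800 − 46,851 = 315,949 kg.

propellant mass ≈ 316000 kg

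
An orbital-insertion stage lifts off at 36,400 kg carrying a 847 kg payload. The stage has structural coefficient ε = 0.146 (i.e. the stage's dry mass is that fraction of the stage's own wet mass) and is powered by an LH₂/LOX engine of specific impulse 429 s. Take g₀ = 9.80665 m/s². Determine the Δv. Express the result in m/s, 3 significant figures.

Δv ≈ 7560 m/s

Stage wet mass = m₀ − payload = 36,400 − 847 = 35,553 kg.
Stage dry mass = ε × stage wet mass = 0.146 × 35,553 = 5,190.74 kg.
Burnout mass m_f = stage dry + payload = 5,190.74 + 847 = 6,037.74 kg.
v_e = Isp · g₀ = 429 × 9.80665 = 4207.1 m/s.
Δv = v_e · ln(36,400/6,037.74) = 4207.1 × ln(6.029) = 4207.1 × 1.7965 ≈ 7558 m/s.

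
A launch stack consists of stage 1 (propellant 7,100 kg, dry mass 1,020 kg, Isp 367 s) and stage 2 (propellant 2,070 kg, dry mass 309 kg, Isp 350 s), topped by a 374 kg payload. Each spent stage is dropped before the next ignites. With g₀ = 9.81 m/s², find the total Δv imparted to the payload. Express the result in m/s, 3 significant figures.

Ignition mass of stage 1 = 7,100+1,020 + 2,070+309 + 374 = 10,873 kg.
Stage 1: m₀ = 10,873 kg, m_f = 10,873 − 7,100 = 3,773 kg; Δv = 367×9.81×ln(2.882) = 3600.3×1.0584 ≈ 3811 m/s.
Stage 2: m₀ = 2,753 kg, m_f = 2,753 − 2,070 = 683 kg; Δv = 350×9.81×ln(4.031) = 3433.5×1.3940 ≈ 4786 m/s.
Total Δv = 3811 + 4786 = 8597 m/s.

Δv ≈ 8600 m/s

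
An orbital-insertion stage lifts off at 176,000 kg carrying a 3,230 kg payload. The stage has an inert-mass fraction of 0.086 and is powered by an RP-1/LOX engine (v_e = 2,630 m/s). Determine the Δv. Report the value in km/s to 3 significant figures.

Δv ≈ 5.98 km/s

Stage wet mass = m₀ − payload = 176,000 − 3,230 = 172,770 kg.
Stage dry mass = ε × stage wet mass = 0.086 × 172,770 = 14,858.2 kg.
Burnout mass m_f = stage dry + payload = 14,858.2 + 3,230 = 18,088.2 kg.
Rocket equation: Δv = v_e · ln(176,000/18,088.2) = 2630.0 × ln(9.73) = 2630.0 × 2.2752 ≈ 5984 m/s.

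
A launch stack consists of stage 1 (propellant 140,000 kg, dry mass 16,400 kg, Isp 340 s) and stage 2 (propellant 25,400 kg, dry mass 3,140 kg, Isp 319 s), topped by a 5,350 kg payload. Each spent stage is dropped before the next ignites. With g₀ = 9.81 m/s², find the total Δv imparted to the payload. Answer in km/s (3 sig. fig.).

Δv ≈ 8.77 km/s

Ignition mass of stage 1 = 140,000+16,400 + 25,400+3,140 + 5,350 = 190,290 kg.
Stage 1: m₀ = 190,290 kg, m_f = 190,290 − 140,000 = 50,290 kg; Δv = 340×9.81×ln(3.784) = 3335.4×1.3307 ≈ 4439 m/s.
Stage 2: m₀ = 33,890 kg, m_f = 33,890 − 25,400 = 8,490 kg; Δv = 319×9.81×ln(3.992) = 3129.4×1.3842 ≈ 4332 m/s.
Total Δv = 4439 + 4332 = 8771 m/s.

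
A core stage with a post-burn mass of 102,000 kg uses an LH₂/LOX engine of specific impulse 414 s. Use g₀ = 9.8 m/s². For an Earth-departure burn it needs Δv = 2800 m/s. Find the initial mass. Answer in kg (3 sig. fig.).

v_e = Isp · g₀ = 414 × 9.8 = 4057.2 m/s.
By the Tsiolkovsky rocket equation, m₀/m_f = exp(Δv / v_e) = exp(2800 / 4057.2) = exp(0.6901) = 1.9940.
m₀ = m_f × 1.9940 = 102,000 × 1.9940 = 203,388 kg.

initial mass ≈ 203000 kg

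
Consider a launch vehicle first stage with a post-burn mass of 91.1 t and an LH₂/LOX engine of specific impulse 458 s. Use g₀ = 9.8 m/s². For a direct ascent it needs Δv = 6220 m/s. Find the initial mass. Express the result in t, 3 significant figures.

v_e = Isp · g₀ = 458 × 9.8 = 4488.4 m/s.
Rocket equation: m₀/m_f = exp(Δv / v_e) = exp(6220 / 4488.4) = exp(1.3858) = 3.9980.
m₀ = m_f × 3.9980 = 91.1 × 3.9980 = 364.218 t.

initial mass ≈ 364 t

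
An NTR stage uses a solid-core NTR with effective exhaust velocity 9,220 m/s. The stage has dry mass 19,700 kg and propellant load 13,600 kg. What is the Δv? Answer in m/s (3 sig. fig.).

m₀ = m_dry + m_prop = 19,700 + 13,600 = 33,300 kg.
Δv = v_e · ln(m₀/m_f) = 9220.0 × ln(1.69) = 9220.0 × 0.5249 ≈ 4839.9 m/s.

Δv ≈ 4840 m/s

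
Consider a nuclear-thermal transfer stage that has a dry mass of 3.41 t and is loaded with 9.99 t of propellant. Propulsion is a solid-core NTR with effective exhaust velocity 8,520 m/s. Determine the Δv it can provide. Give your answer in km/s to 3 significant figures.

Δv ≈ 11.7 km/s

m₀ = m_dry + m_prop = 3.41 + 9.99 = 13.4 t.
Rocket equation: Δv = v_e · ln(m₀/m_f) = 8520.0 × ln(3.93) = 8520.0 × 1.3685 ≈ 11660.0 m/s.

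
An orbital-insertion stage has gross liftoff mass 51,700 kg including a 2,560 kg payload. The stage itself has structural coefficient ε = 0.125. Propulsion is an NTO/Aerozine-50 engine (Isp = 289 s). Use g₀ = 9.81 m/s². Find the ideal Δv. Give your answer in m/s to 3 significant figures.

Stage wet mass = m₀ − payload = 51,700 − 2,560 = 49,140 kg.
Stage dry mass = ε × stage wet mass = 0.125 × 49,140 = 6,142.5 kg.
Burnout mass m_f = stage dry + payload = 6,142.5 + 2,560 = 8,702.5 kg.
v_e = Isp · g₀ = 289 × 9.81 = 2835.1 m/s.
Δv = v_e · ln(51,700/8,702.5) = 2835.1 × ln(5.941) = 2835.1 × 1.7818 ≈ 5052 m/s.

Δv ≈ 5050 m/s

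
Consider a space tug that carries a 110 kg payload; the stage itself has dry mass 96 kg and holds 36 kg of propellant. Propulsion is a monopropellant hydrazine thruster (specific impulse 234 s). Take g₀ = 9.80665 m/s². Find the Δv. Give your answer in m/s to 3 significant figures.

Δv ≈ 370 m/s

v_e = Isp · g₀ = 234 × 9.80665 = 2294.8 m/s.
m₀ = payload + dry + propellant = 110 + 96 + 36 = 242 kg.
m_f = payload + dry = 110 + 96 = 206 kg.
Rocket equation: Δv = v_e · ln(m₀/m_f) = 2294.8 × ln(1.175) = 2294.8 × 0.1611 ≈ 369.6 m/s.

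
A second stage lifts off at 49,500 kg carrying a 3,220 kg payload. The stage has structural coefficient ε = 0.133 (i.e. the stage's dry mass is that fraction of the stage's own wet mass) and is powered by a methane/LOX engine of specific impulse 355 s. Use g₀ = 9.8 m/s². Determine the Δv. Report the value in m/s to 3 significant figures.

Δv ≈ 5790 m/s

Stage wet mass = m₀ − payload = 49,500 − 3,220 = 46,280 kg.
Stage dry mass = ε × stage wet mass = 0.133 × 46,280 = 6,155.24 kg.
Burnout mass m_f = stage dry + payload = 6,155.24 + 3,220 = 9,375.24 kg.
v_e = Isp · g₀ = 355 × 9.8 = 3479.0 m/s.
Δv = v_e · ln(49,500/9,375.24) = 3479.0 × ln(5.28) = 3479.0 × 1.6639 ≈ 5789 m/s.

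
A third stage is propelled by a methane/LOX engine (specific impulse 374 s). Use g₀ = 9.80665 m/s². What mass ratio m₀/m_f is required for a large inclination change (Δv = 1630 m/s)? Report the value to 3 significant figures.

mass ratio ≈ 1.56

v_e = Isp · g₀ = 374 × 9.80665 = 3667.7 m/s.
Rocket equation: m₀/m_f = exp(Δv / v_e) = exp(1630 / 3667.7) = exp(0.4444) = 1.5596.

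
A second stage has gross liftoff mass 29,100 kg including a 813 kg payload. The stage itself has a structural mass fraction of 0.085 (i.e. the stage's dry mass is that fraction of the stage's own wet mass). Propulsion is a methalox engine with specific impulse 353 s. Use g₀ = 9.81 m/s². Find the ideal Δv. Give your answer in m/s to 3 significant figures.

Stage wet mass = m₀ − payload = 29,100 − 813 = 28,287 kg.
Stage dry mass = ε × stage wet mass = 0.085 × 28,287 = 2,404.4 kg.
Burnout mass m_f = stage dry + payload = 2,404.4 + 813 = 3,217.4 kg.
v_e = Isp · g₀ = 353 × 9.81 = 3462.9 m/s.
Using Δv = v_e ln(m₀/m_f): Δv = v_e · ln(29,100/3,217.4) = 3462.9 × ln(9.045) = 3462.9 × 2.2022 ≈ 7626 m/s.

Δv ≈ 7630 m/s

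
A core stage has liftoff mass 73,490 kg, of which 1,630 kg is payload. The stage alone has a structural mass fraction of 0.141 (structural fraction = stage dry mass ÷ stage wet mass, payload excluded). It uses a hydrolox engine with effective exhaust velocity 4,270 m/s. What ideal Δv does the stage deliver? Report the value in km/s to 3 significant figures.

Δv ≈ 7.82 km/s

Stage wet mass = m₀ − payload = 73,490 − 1,630 = 71,860 kg.
Stage dry mass = ε × stage wet mass = 0.141 × 71,860 = 10,132.3 kg.
Burnout mass m_f = stage dry + payload = 10,132.3 + 1,630 = 11,762.3 kg.
Rocket equation: Δv = v_e · ln(73,490/11,762.3) = 4270.0 × ln(6.248) = 4270.0 × 1.8322 ≈ 7824 m/s.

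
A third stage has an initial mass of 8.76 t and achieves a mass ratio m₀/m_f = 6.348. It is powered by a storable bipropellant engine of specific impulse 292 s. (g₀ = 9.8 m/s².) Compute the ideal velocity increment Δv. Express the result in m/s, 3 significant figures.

v_e = Isp · g₀ = 292 × 9.8 = 2861.6 m/s.
Δv = v_e · ln(6.348) = 2861.6 × 1.8481 ≈ 5288.6 m/s.

Δv ≈ 5290 m/s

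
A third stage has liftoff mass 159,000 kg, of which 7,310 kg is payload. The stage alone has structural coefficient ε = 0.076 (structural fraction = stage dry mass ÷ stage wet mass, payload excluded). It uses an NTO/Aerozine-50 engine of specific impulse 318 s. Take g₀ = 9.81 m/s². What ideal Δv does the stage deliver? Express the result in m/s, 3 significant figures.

Δv ≈ 6650 m/s

Stage wet mass = m₀ − payload = 159,000 − 7,310 = 151,690 kg.
Stage dry mass = ε × stage wet mass = 0.076 × 151,690 = 11,528.4 kg.
Burnout mass m_f = stage dry + payload = 11,528.4 + 7,310 = 18,838.4 kg.
v_e = Isp · g₀ = 318 × 9.81 = 3119.6 m/s.
From the ideal rocket equation, Δv = v_e · ln(159,000/18,838.4) = 3119.6 × ln(8.44) = 3119.6 × 2.1330 ≈ 6654 m/s.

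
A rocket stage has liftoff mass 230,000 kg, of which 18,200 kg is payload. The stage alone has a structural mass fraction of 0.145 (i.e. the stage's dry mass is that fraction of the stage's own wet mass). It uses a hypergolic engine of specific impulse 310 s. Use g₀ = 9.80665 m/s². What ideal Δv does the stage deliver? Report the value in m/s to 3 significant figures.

Δv ≈ 4710 m/s

Stage wet mass = m₀ − payload = 230,000 − 18,200 = 211,800 kg.
Stage dry mass = ε × stage wet mass = 0.145 × 211,800 = 30,711 kg.
Burnout mass m_f = stage dry + payload = 30,711 + 18,200 = 48,911 kg.
v_e = Isp · g₀ = 310 × 9.80665 = 3040.1 m/s.
Δv = v_e · ln(230,000/48,911) = 3040.1 × ln(4.702) = 3040.1 × 1.5481 ≈ 4706 m/s.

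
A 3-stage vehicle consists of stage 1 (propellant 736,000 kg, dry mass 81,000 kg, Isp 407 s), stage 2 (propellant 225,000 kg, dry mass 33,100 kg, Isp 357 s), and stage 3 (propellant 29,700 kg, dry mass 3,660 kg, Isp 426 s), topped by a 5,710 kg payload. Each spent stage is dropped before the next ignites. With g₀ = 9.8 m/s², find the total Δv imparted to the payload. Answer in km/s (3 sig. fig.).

Ignition mass of stage 1 = 736,000+81,000 + 225,000+33,100 + 29,700+3,660 + 5,710 = 1,114,170 kg.
Stage 1: m₀ = 1,114,170 kg, m_f = 1,114,170 − 736,000 = 378,170 kg; Δv = 407×9.8×ln(2.946) = 3988.6×1.0805 ≈ 4310 m/s.
Stage 2: m₀ = 297,170 kg, m_f = 297,170 − 225,000 = 72,170 kg; Δv = 357×9.8×ln(4.118) = 3498.6×1.4153 ≈ 4951 m/s.
Stage 3: m₀ = 39,070 kg, m_f = 39,070 − 29,700 = 9,370 kg; Δv = 426×9.8×ln(4.17) = 4174.8×1.4278 ≈ 5961 m/s.
Total Δv = 4310 + 4951 + 5961 = 15222 m/s.

Δv ≈ 15.2 km/s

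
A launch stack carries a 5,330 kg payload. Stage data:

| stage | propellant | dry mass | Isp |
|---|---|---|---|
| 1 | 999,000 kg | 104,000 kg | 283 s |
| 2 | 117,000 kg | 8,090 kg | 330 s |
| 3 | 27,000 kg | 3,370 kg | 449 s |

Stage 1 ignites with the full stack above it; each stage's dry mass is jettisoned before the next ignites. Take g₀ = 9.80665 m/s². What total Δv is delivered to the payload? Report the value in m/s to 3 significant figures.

Ignition mass of stage 1 = 999,000+104,000 + 117,000+8,090 + 27,000+3,370 + 5,330 = 1,263,790 kg.
Stage 1: m₀ = 1,263,790 kg, m_f = 1,263,790 − 999,000 = 264,790 kg; Δv = 283×9.80665×ln(4.773) = 2775.3×1.5629 ≈ 4338 m/s.
Stage 2: m₀ = 160,790 kg, m_f = 160,790 − 117,000 = 43,790 kg; Δv = 330×9.80665×ln(3.672) = 3236.2×1.3007 ≈ 4209 m/s.
Stage 3: m₀ = 35,700 kg, m_f = 35,700 − 27,000 = 8,700 kg; Δv = 449×9.80665×ln(4.103) = 4403.2×1.4118 ≈ 6217 m/s.
Total Δv = 4338 + 4209 + 6217 = 14764 m/s.

Δv ≈ 14800 m/s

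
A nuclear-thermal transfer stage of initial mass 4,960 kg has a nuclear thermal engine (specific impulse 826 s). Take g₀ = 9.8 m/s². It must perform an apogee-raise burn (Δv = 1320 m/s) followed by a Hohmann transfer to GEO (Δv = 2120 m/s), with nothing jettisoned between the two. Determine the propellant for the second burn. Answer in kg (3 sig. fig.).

propellant for the second burn ≈ 971 kg

v_e = Isp · g₀ = 826 × 9.8 = 8094.8 m/s.
After the first burn: m = 4960 × exp(−1320/8094.8) = 4960 × 0.84953 = 4,213.67 kg.
After the second burn: m = 4,213.67 × exp(−2120/8094.8) = 4,213.67 × 0.76959 = 3,242.8 kg.
Second-burn propellant = 4,213.67 − 3,242.8 = 970.87 kg.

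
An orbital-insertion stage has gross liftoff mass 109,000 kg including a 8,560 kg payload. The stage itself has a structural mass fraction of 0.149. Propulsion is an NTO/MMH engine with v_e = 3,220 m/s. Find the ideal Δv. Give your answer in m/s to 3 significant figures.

Stage wet mass = m₀ − payload = 109,000 − 8,560 = 100,440 kg.
Stage dry mass = ε × stage wet mass = 0.149 × 100,440 = 14,965.6 kg.
Burnout mass m_f = stage dry + payload = 14,965.6 + 8,560 = 23,525.6 kg.
Rocket equation: Δv = v_e · ln(109,000/23,525.6) = 3220.0 × ln(4.633) = 3220.0 × 1.5333 ≈ 4937 m/s.

Δv ≈ 4940 m/s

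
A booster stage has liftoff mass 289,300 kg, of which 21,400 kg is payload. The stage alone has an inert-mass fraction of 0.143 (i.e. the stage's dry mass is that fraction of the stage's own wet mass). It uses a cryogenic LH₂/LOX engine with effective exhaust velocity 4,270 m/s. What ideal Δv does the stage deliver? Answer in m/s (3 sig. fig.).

Stage wet mass = m₀ − payload = 289,300 − 21,400 = 267,900 kg.
Stage dry mass = ε × stage wet mass = 0.143 × 267,900 = 38,309.7 kg.
Burnout mass m_f = stage dry + payload = 38,309.7 + 21,400 = 59,709.7 kg.
Δv = v_e · ln(289,300/59,709.7) = 4270.0 × ln(4.845) = 4270.0 × 1.5780 ≈ 6738 m/s.

Δv ≈ 6740 m/s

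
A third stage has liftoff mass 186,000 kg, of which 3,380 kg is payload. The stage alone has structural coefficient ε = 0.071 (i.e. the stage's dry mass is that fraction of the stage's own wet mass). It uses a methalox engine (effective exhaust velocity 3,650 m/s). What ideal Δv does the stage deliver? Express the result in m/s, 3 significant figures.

Stage wet mass = m₀ − payload = 186,000 − 3,380 = 182,620 kg.
Stage dry mass = ε × stage wet mass = 0.071 × 182,620 = 12,966 kg.
Burnout mass m_f = stage dry + payload = 12,966 + 3,380 = 16,346 kg.
Δv = v_e · ln(186,000/16,346) = 3650.0 × ln(11.38) = 3650.0 × 2.4318 ≈ 8876 m/s.

Δv ≈ 8880 m/s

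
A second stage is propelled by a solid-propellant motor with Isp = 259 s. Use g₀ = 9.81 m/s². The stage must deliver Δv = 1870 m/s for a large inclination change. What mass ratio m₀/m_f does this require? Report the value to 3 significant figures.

v_e = Isp · g₀ = 259 × 9.81 = 2540.8 m/s.
From the ideal rocket equation, m₀/m_f = exp(Δv / v_e) = exp(1870 / 2540.8) = exp(0.7360) = 2.0876.

mass ratio ≈ 2.09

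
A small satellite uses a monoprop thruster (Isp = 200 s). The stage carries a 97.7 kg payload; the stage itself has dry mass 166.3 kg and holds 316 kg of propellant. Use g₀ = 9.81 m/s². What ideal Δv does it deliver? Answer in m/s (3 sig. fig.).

v_e = Isp · g₀ = 200 × 9.81 = 1962.0 m/s.
m₀ = payload + dry + propellant = 97.7 + 166.3 + 316 = 580 kg.
m_f = payload + dry = 97.7 + 166.3 = 264 kg.
By the Tsiolkovsky rocket equation, Δv = v_e · ln(m₀/m_f) = 1962.0 × ln(2.197) = 1962.0 × 0.7871 ≈ 1544.2 m/s.

Δv ≈ 1540 m/s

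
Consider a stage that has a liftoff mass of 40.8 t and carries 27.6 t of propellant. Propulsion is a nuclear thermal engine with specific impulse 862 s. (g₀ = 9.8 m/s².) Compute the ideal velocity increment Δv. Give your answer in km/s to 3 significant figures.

v_e = Isp · g₀ = 862 × 9.8 = 8447.6 m/s.
m_f = m₀ − m_prop = 40.8 − 27.6 = 13.2 t.
Using Δv = v_e ln(m₀/m_f): Δv = v_e · ln(m₀/m_f) = 8447.6 × ln(3.091) = 8447.6 × 1.1285 ≈ 9532.8 m/s.

Δv ≈ 9.53 km/s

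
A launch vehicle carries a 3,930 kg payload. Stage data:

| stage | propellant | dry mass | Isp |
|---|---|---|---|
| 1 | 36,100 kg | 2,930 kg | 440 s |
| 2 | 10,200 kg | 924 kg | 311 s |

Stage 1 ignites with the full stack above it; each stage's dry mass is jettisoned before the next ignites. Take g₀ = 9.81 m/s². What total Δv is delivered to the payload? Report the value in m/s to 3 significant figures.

Δv ≈ 8210 m/s

Ignition mass of stage 1 = 36,100+2,930 + 10,200+924 + 3,930 = 54,084 kg.
Stage 1: m₀ = 54,084 kg, m_f = 54,084 − 36,100 = 17,984 kg; Δv = 440×9.81×ln(3.007) = 4316.4×1.1011 ≈ 4753 m/s.
Stage 2: m₀ = 15,054 kg, m_f = 15,054 − 10,200 = 4,854 kg; Δv = 311×9.81×ln(3.101) = 3050.9×1.1318 ≈ 3453 m/s.
Total Δv = 4753 + 3453 = 8206 m/s.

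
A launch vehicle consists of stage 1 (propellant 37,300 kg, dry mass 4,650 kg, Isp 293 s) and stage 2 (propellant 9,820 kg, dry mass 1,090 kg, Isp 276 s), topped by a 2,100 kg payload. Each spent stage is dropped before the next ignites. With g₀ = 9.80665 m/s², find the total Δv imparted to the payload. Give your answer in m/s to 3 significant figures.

Δv ≈ 7070 m/s

Ignition mass of stage 1 = 37,300+4,650 + 9,820+1,090 + 2,100 = 54,960 kg.
Stage 1: m₀ = 54,960 kg, m_f = 54,960 − 37,300 = 17,660 kg; Δv = 293×9.80665×ln(3.112) = 2873.3×1.1353 ≈ 3262 m/s.
Stage 2: m₀ = 13,010 kg, m_f = 13,010 − 9,820 = 3,190 kg; Δv = 276×9.80665×ln(4.078) = 2706.6×1.4057 ≈ 3805 m/s.
Total Δv = 3262 + 3805 = 7067 m/s.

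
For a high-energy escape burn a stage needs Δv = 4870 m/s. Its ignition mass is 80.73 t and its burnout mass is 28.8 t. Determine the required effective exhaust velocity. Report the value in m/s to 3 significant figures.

v_e ≈ 4720 m/s

ln(m₀/m_f) = ln(80730/28800) = ln(2.803) = 1.0307.
By the Tsiolkovsky rocket equation, v_e = Δv / ln(m₀/m_f) = 4870 / 1.0307 = 4724.8 m/s.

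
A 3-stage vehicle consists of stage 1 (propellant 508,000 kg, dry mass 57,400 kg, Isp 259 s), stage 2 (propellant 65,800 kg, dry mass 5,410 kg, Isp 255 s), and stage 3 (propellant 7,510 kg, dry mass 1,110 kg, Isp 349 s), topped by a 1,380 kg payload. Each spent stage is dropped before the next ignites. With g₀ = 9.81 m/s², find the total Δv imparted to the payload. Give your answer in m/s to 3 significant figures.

Δv ≈ 12800 m/s

Ignition mass of stage 1 = 508,000+57,400 + 65,800+5,410 + 7,510+1,110 + 1,380 = 646,610 kg.
Stage 1: m₀ = 646,610 kg, m_f = 646,610 − 508,000 = 138,610 kg; Δv = 259×9.81×ln(4.665) = 2540.8×1.5401 ≈ 3913 m/s.
Stage 2: m₀ = 81,210 kg, m_f = 81,210 − 65,800 = 15,410 kg; Δv = 255×9.81×ln(5.27) = 2501.6×1.6620 ≈ 4158 m/s.
Stage 3: m₀ = 10,000 kg, m_f = 10,000 − 7,510 = 2,490 kg; Δv = 349×9.81×ln(4.016) = 3423.7×1.3903 ≈ 4760 m/s.
Total Δv = 3913 + 4158 + 4760 = 12831 m/s.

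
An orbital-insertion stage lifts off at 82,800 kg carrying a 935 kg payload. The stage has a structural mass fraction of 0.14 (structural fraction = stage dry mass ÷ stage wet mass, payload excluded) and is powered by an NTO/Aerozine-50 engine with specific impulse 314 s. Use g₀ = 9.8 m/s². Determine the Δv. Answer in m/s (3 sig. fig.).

Δv ≈ 5840 m/s

Stage wet mass = m₀ − payload = 82,800 − 935 = 81,865 kg.
Stage dry mass = ε × stage wet mass = 0.14 × 81,865 = 11,461.1 kg.
Burnout mass m_f = stage dry + payload = 11,461.1 + 935 = 12,396.1 kg.
v_e = Isp · g₀ = 314 × 9.8 = 3077.2 m/s.
Δv = v_e · ln(82,800/12,396.1) = 3077.2 × ln(6.68) = 3077.2 × 1.8990 ≈ 5844 m/s.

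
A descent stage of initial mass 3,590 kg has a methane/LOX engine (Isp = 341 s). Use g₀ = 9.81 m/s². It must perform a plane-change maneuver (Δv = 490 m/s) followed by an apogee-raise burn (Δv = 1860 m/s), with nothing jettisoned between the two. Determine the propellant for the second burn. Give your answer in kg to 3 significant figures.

propellant for the second burn ≈ 1320 kg

v_e = Isp · g₀ = 341 × 9.81 = 3345.2 m/s.
After the first burn: m = 3590 × exp(−490/3345.2) = 3590 × 0.86374 = 3,100.83 kg.
After the second burn: m = 3,100.83 × exp(−1860/3345.2) = 3,100.83 × 0.57349 = 1,778.29 kg.
Second-burn propellant = 3,100.83 − 1,778.29 = 1,322.54 kg.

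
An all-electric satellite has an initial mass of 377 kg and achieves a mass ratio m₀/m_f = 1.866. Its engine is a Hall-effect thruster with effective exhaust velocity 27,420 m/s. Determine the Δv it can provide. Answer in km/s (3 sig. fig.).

Δv = v_e · ln(1.866) = 27420.0 × 0.6238 ≈ 17104.5 m/s.

Δv ≈ 17.1 km/s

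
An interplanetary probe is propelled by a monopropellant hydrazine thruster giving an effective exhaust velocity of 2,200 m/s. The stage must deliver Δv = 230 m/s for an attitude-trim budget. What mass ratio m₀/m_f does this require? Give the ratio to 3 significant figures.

From the ideal rocket equation, m₀/m_f = exp(Δv / v_e) = exp(230 / 2200.0) = exp(0.1045) = 1.1102.

mass ratio ≈ 1.11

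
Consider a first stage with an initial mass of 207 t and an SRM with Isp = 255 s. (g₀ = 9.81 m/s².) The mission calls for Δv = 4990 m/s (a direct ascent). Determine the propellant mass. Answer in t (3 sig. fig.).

propellant mass ≈ 179 t

v_e = Isp · g₀ = 255 × 9.81 = 2501.6 m/s.
From the ideal rocket equation, m₀/m_f = exp(Δv / v_e) = exp(4990 / 2501.6) = exp(1.9948) = 7.3505.
m_f = 207 / 7.3505 = 28.1613 t, so propellant = m₀ − m_f = 207 − 28.1613 = 178.8387 t.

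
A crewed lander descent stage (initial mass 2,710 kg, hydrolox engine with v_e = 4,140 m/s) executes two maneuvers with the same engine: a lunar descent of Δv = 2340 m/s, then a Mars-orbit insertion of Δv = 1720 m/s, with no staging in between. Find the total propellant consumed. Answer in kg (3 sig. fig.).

total propellant consumed ≈ 1690 kg

After the first burn: m = 2710 × exp(−2340/4140.0) = 2710 × 0.56824 = 1,539.93 kg.
After the second burn: m = 1,539.93 × exp(−1720/4140.0) = 1,539.93 × 0.66004 = 1,016.42 kg.
Total propellant = m₀ − m_final = 2710 − 1,016.42 = 1,693.58 kg.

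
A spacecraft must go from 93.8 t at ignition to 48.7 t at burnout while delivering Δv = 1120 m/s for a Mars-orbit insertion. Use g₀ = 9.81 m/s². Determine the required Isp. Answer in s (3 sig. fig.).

ln(m₀/m_f) = ln(93800/48700) = ln(1.926) = 0.6555.
By the Tsiolkovsky rocket equation, v_e = Δv / ln(m₀/m_f) = 1120 / 0.6555 = 1708.7 m/s.
Isp = v_e / g₀ = 1708.7 / 9.81 = 174.2 s.

Isp ≈ 174 s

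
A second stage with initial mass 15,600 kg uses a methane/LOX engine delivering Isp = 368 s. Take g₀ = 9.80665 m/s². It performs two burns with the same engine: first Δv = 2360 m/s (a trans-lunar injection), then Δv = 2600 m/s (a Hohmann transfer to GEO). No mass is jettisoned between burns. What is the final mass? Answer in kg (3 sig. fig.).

v_e = Isp · g₀ = 368 × 9.80665 = 3608.8 m/s.
After the first burn: m = 15600 × exp(−2360/3608.8) = 15600 × 0.51999 = 8,111.84 kg.
After the second burn: m = 8,111.84 × exp(−2600/3608.8) = 8,111.84 × 0.48653 = 3,946.65 kg.

final mass ≈ 3950 kg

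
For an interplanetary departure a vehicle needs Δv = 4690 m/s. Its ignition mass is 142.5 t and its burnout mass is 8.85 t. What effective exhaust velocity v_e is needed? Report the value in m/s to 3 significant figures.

ln(m₀/m_f) = ln(142500/8850) = ln(16.1) = 2.7789.
By the Tsiolkovsky rocket equation, v_e = Δv / ln(m₀/m_f) = 4690 / 2.7789 = 1687.7 m/s.

v_e ≈ 1690 m/s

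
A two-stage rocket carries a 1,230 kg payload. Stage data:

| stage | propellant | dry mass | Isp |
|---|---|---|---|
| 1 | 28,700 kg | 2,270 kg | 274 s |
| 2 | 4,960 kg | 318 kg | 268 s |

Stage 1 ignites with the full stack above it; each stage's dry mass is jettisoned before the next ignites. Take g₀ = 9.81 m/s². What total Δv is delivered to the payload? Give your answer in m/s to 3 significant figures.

Δv ≈ 7680 m/s

Ignition mass of stage 1 = 28,700+2,270 + 4,960+318 + 1,230 = 37,478 kg.
Stage 1: m₀ = 37,478 kg, m_f = 37,478 − 28,700 = 8,778 kg; Δv = 274×9.81×ln(4.27) = 2687.9×1.4515 ≈ 3902 m/s.
Stage 2: m₀ = 6,508 kg, m_f = 6,508 − 4,960 = 1,548 kg; Δv = 268×9.81×ln(4.204) = 2629.1×1.4361 ≈ 3776 m/s.
Total Δv = 3902 + 3776 = 7678 m/s.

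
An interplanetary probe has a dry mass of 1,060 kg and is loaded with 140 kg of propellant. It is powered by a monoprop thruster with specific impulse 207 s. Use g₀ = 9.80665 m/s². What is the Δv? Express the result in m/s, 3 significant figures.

Δv ≈ 252 m/s

v_e = Isp · g₀ = 207 × 9.80665 = 2030.0 m/s.
m₀ = m_dry + m_prop = 1,060 + 140 = 1,200 kg.
From the ideal rocket equation, Δv = v_e · ln(m₀/m_f) = 2030.0 × ln(1.132) = 2030.0 × 0.1241 ≈ 251.8 m/s.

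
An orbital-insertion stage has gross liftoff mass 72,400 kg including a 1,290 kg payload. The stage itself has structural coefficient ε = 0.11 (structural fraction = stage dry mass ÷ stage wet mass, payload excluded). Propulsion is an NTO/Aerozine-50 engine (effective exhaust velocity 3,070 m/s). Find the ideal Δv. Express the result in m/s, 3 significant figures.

Stage wet mass = m₀ − payload = 72,400 − 1,290 = 71,110 kg.
Stage dry mass = ε × stage wet mass = 0.11 × 71,110 = 7,822.1 kg.
Burnout mass m_f = stage dry + payload = 7,822.1 + 1,290 = 9,112.1 kg.
Δv = v_e · ln(72,400/9,112.1) = 3070.0 × ln(7.945) = 3070.0 × 2.0726 ≈ 6363 m/s.

Δv ≈ 6360 m/s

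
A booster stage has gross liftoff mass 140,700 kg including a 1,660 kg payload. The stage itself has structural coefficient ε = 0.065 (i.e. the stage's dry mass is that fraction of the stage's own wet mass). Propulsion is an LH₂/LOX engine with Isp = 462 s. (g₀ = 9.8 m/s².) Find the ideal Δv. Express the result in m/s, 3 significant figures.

Δv ≈ 11700 m/s

Stage wet mass = m₀ − payload = 140,700 − 1,660 = 139,040 kg.
Stage dry mass = ε × stage wet mass = 0.065 × 139,040 = 9,037.6 kg.
Burnout mass m_f = stage dry + payload = 9,037.6 + 1,660 = 10,697.6 kg.
v_e = Isp · g₀ = 462 × 9.8 = 4527.6 m/s.
Δv = v_e · ln(140,700/10,697.6) = 4527.6 × ln(13.15) = 4527.6 × 2.5766 ≈ 11666 m/s.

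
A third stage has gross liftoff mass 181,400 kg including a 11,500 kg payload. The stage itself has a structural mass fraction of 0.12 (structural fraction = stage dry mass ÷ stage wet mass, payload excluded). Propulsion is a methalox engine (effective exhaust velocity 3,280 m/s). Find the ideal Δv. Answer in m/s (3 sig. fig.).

Stage wet mass = m₀ − payload = 181,400 − 11,500 = 169,900 kg.
Stage dry mass = ε × stage wet mass = 0.12 × 169,900 = 20,388 kg.
Burnout mass m_f = stage dry + payload = 20,388 + 11,500 = 31,888 kg.
By the Tsiolkovsky rocket equation, Δv = v_e · ln(181,400/31,888) = 3280.0 × ln(5.689) = 3280.0 × 1.7385 ≈ 5702 m/s.

Δv ≈ 5700 m/s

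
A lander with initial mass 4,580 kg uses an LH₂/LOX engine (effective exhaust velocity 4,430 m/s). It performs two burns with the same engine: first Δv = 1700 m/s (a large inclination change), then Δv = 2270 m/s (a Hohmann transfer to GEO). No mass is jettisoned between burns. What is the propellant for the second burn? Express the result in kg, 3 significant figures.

propellant for the second burn ≈ 1250 kg

After the first burn: m = 4580 × exp(−1700/4430.0) = 4580 × 0.68130 = 3,120.35 kg.
After the second burn: m = 3,120.35 × exp(−2270/4430.0) = 3,120.35 × 0.59905 = 1,869.25 kg.
Second-burn propellant = 3,120.35 − 1,869.25 = 1,251.1 kg.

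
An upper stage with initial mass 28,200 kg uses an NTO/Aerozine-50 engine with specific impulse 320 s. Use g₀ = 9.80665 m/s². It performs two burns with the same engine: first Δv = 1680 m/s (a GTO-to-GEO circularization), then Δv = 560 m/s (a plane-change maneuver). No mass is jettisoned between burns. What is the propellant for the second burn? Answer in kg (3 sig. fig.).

v_e = Isp · g₀ = 320 × 9.80665 = 3138.1 m/s.
After the first burn: m = 28200 × exp(−1680/3138.1) = 28200 × 0.58546 = 16,510 kg.
After the second burn: m = 16,510 × exp(−560/3138.1) = 16,510 × 0.83657 = 13,811.8 kg.
Second-burn propellant = 16,510 − 13,811.8 = 2,698.2 kg.

propellant for the second burn ≈ 2700 kg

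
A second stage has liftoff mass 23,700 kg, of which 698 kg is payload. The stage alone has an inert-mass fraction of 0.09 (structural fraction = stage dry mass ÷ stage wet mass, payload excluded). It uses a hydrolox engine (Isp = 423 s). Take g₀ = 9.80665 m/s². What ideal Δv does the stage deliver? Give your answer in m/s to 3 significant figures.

Stage wet mass = m₀ − payload = 23,700 − 698 = 23,002 kg.
Stage dry mass = ε × stage wet mass = 0.09 × 23,002 = 2,070.18 kg.
Burnout mass m_f = stage dry + payload = 2,070.18 + 698 = 2,768.18 kg.
v_e = Isp · g₀ = 423 × 9.80665 = 4148.2 m/s.
Rocket equation: Δv = v_e · ln(23,700/2,768.18) = 4148.2 × ln(8.562) = 4148.2 × 2.1473 ≈ 8907 m/s.

Δv ≈ 8910 m/s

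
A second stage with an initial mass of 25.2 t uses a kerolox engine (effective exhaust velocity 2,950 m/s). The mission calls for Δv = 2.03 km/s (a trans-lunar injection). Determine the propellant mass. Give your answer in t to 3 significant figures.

m₀/m_f = exp(Δv / v_e) = exp(2030 / 2950.0) = exp(0.6881) = 1.9900.
m_f = 25.2 / 1.9900 = 12.6633 t, so propellant = m₀ − m_f = 25.2 − 12.6633 = 12.5367 t.

propellant mass ≈ 12.5 t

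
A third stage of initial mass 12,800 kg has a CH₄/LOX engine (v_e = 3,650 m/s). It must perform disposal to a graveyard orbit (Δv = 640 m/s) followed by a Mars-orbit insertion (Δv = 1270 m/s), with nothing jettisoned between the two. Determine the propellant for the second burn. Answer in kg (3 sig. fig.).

propellant for the second burn ≈ 3160 kg

After the first burn: m = 12800 × exp(−640/3650.0) = 12800 × 0.83917 = 10,741.4 kg.
After the second burn: m = 10,741.4 × exp(−1270/3650.0) = 10,741.4 × 0.70614 = 7,584.93 kg.
Second-burn propellant = 10,741.4 − 7,584.93 = 3,156.47 kg.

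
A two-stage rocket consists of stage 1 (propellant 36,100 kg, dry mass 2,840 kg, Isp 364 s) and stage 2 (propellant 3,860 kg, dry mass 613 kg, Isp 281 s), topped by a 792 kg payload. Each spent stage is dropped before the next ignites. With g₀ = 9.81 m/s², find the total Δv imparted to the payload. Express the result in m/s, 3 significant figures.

Δv ≈ 9700 m/s

Ignition mass of stage 1 = 36,100+2,840 + 3,860+613 + 792 = 44,205 kg.
Stage 1: m₀ = 44,205 kg, m_f = 44,205 − 36,100 = 8,105 kg; Δv = 364×9.81×ln(5.454) = 3570.8×1.6964 ≈ 6057 m/s.
Stage 2: m₀ = 5,265 kg, m_f = 5,265 − 3,860 = 1,405 kg; Δv = 281×9.81×ln(3.747) = 2756.6×1.3210 ≈ 3642 m/s.
Total Δv = 6057 + 3642 = 9699 m/s.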